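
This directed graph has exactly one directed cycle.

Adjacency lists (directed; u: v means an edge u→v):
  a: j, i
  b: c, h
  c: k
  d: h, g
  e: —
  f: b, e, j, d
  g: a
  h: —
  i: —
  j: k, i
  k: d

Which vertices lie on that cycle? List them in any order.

DFS with gray/black marking from d:
d gray
  h gray
  h black
  g gray
    a gray
      j gray
        k gray
          k→d: d is gray → back edge
Back edge closes the cycle d → g → a → j → k → d; its vertices are {a, d, g, j, k}.

a, d, g, j, k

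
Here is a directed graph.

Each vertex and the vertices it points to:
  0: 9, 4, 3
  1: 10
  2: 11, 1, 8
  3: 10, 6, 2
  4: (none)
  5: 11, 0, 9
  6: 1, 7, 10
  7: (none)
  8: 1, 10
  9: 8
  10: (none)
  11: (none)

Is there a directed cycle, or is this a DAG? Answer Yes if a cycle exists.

DFS with white/gray/black marking, starting from 5:
5 gray
  11 gray
  11 black
  0 gray
    9 gray
      8 gray
        1 gray
          10 gray
          10 black
        1 black
        8→10: 10 black — skip
      8 black
    9 black
    4 gray
    4 black
    3 gray
      3→10: 10 black — skip
      6 gray
        6→1: 1 black — skip
        7 gray
        7 black
        6→10: 10 black — skip
      6 black
      2 gray
        2→11: 11 black — skip
        2→1: 1 black — skip
        2→8: 8 black — skip
      2 black
    3 black
  0 black
  5→9: 9 black — skip
5 black
Every edge goes to a white or black vertex — no back edge, so the graph is acyclic.

No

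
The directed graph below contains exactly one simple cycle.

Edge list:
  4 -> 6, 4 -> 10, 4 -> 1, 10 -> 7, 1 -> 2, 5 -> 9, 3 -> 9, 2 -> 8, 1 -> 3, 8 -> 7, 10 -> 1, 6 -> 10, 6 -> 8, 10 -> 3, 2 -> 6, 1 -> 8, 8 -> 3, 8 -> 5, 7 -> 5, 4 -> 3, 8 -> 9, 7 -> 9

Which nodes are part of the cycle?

DFS with gray/black marking from 1:
1 gray
  2 gray
    8 gray
      5 gray
        9 gray
        9 black
      5 black
      7 gray
        7→5: 5 black — skip
        7→9: 9 black — skip
      7 black
      3 gray
        3→9: 9 black — skip
      3 black
      8→9: 9 black — skip
    8 black
    6 gray
      6→8: 8 black — skip
      10 gray
        10→1: 1 is gray → back edge
Back edge closes the cycle 1 → 2 → 6 → 10 → 1; its vertices are {1, 2, 6, 10}.

1, 2, 6, 10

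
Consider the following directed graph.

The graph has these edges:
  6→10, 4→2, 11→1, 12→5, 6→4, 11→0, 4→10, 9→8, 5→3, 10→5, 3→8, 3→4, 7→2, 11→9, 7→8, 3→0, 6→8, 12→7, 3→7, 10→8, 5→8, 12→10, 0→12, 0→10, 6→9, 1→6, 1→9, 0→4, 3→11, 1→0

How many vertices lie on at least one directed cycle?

A vertex is on a directed cycle iff it belongs to a strongly connected component of size ≥ 2 (or has a self-loop).
The vertices on cycles are {0, 1, 3, 4, 5, 6, 10, 11, 12} — 9 in total.

9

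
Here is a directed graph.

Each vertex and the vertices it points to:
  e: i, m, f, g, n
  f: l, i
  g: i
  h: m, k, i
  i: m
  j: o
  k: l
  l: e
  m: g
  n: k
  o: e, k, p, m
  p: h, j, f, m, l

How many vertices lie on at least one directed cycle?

11

A vertex is on a directed cycle iff it belongs to a strongly connected component of size ≥ 2 (or has a self-loop).
The vertices on cycles are {e, f, g, i, j, k, l, m, n, o, p} — 11 in total.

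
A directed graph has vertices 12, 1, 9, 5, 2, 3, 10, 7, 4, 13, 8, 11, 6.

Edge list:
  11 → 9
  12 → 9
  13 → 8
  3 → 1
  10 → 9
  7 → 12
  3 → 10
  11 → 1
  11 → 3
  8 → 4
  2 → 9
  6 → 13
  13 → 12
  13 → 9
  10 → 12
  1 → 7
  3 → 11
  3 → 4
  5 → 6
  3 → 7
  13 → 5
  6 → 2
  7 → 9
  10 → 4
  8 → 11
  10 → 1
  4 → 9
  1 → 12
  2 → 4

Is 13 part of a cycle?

Yes

13 is on a cycle iff 13 can reach itself via ≥1 edge.
13 → 5 → 6 → 13 — yes.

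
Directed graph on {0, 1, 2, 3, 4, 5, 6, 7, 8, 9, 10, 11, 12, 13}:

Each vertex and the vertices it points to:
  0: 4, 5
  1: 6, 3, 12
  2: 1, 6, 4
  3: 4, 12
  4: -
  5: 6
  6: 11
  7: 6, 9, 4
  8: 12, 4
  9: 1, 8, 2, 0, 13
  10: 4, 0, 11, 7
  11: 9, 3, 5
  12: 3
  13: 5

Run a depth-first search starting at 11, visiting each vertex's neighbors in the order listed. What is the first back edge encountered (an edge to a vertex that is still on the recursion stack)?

DFS from 11 (visiting each vertex's neighbors in the order listed); mark gray on enter, black on exit:
11 gray
  9 gray
    1 gray
      6 gray
        6→11: 11 is gray → back edge
First back edge: 6 → 11.

6→11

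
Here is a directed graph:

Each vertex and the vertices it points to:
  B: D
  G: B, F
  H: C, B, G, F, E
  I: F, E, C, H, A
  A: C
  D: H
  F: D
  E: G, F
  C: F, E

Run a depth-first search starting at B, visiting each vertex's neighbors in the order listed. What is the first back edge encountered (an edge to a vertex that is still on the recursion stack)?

DFS from B (visiting each vertex's neighbors in the order listed); mark gray on enter, black on exit:
B gray
  D gray
    H gray
      C gray
        F gray
          F→D: D is gray → back edge
First back edge: F → D.

F->D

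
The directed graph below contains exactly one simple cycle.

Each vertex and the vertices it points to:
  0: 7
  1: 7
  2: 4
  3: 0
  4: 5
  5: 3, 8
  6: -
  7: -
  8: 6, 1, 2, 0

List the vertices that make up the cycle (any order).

2, 4, 5, 8

DFS with gray/black marking from 4:
4 gray
  5 gray
    3 gray
      0 gray
        7 gray
        7 black
      0 black
    3 black
    8 gray
      6 gray
      6 black
      1 gray
        1→7: 7 black — skip
      1 black
      2 gray
        2→4: 4 is gray → back edge
Back edge closes the cycle 4 → 5 → 8 → 2 → 4; its vertices are {2, 4, 5, 8}.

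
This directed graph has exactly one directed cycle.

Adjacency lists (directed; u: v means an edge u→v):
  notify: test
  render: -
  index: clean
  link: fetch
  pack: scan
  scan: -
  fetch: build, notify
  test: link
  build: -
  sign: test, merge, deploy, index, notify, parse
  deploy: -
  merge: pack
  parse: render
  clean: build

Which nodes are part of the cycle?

link, test, fetch, notify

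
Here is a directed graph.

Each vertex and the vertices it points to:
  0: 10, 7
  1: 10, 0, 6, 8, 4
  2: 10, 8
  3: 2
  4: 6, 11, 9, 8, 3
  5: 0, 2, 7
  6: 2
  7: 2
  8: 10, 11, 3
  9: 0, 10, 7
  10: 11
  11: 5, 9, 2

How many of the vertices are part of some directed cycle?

9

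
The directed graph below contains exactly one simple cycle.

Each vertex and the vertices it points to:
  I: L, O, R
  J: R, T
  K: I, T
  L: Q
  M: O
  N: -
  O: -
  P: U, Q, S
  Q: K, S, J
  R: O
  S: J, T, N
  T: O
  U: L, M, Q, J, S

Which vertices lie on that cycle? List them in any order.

I, K, L, Q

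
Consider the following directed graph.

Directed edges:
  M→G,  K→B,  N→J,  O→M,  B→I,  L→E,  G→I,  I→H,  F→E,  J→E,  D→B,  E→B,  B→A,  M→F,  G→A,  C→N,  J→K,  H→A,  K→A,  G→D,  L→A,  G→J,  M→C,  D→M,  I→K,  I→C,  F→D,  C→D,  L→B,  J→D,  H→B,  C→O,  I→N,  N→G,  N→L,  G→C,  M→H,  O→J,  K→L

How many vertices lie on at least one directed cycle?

A vertex is on a directed cycle iff it belongs to a strongly connected component of size ≥ 2 (or has a self-loop).
The vertices on cycles are {B, C, D, E, F, G, H, I, J, K, L, M, N, O} — 14 in total.

14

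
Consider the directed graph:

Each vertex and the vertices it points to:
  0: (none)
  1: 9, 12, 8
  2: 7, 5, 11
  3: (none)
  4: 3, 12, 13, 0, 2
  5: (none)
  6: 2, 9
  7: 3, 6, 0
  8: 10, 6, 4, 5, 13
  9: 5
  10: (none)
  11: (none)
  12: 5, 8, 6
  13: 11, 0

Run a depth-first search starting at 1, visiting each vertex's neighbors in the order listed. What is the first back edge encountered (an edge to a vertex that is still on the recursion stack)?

7→6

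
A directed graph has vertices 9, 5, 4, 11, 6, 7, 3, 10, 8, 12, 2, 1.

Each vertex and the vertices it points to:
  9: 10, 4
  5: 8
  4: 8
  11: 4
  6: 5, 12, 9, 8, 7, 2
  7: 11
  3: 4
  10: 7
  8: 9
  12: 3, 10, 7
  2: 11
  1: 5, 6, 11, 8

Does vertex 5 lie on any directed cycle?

5 lies on a cycle iff there is a path from 5 back to itself.
Exploring from 5, it never reaches itself; equivalently, its strongly connected component is a singleton.

No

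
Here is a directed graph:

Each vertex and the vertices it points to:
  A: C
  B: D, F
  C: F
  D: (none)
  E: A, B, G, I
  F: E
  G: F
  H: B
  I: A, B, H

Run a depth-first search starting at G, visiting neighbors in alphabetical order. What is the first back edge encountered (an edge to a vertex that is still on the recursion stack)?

DFS from G (visiting neighbors in alphabetical order); mark gray on enter, black on exit:
G gray
  F gray
    E gray
      A gray
        C gray
          C→F: F is gray → back edge
First back edge: C → F.

C->F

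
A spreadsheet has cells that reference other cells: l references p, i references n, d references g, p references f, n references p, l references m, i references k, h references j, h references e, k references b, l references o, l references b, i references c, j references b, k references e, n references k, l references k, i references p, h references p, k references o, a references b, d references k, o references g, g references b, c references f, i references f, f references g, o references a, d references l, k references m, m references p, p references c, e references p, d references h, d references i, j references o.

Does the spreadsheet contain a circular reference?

No

DFS with white/gray/black marking, starting from j:
j gray
  o gray
    g gray
      b gray
      b black
    g black
    a gray
      a→b: b black — skip
    a black
  o black
  j→b: b black — skip
j black
f gray
  f→g: g black — skip
f black
m gray
  p gray
    c gray
      c→f: f black — skip
    c black
    p→f: f black — skip
  p black
m black
n gray
  n→p: p black — skip
  k gray
    e gray
      e→p: p black — skip
    e black
    k→m: m black — skip
    k→b: b black — skip
    k→o: o black — skip
  k black
n black
l gray
  l→o: o black — skip
  l→b: b black — skip
  l→m: m black — skip
  l→p: p black — skip
  l→k: k black — skip
l black
h gray
  h→e: e black — skip
  h→j: j black — skip
  h→p: p black — skip
h black
d gray
  d→h: h black — skip
  d→g: g black — skip
  d→k: k black — skip
  d→l: l black — skip
  i gray
    i→n: n black — skip
    i→k: k black — skip
    i→f: f black — skip
    i→p: p black — skip
    i→c: c black — skip
  i black
d black
Every edge goes to a white or black vertex — no back edge, so the graph is acyclic.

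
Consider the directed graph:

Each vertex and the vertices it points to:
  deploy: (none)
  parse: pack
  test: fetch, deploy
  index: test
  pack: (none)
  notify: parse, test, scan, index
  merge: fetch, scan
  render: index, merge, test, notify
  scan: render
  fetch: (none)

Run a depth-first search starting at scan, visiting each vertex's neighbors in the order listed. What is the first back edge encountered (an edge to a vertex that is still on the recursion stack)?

merge->scan

DFS from scan (visiting each vertex's neighbors in the order listed); mark gray on enter, black on exit:
scan gray
  render gray
    index gray
      test gray
        fetch gray
        fetch black
        deploy gray
        deploy black
      test black
    index black
    merge gray
      merge→fetch: fetch black — skip
      merge→scan: scan is gray → back edge
First back edge: merge → scan.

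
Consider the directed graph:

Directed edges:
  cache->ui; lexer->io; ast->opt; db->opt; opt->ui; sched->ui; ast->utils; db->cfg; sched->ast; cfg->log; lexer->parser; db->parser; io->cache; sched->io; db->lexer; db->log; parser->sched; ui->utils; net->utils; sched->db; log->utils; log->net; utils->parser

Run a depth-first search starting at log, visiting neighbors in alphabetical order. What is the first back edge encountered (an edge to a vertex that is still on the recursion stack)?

ui->utils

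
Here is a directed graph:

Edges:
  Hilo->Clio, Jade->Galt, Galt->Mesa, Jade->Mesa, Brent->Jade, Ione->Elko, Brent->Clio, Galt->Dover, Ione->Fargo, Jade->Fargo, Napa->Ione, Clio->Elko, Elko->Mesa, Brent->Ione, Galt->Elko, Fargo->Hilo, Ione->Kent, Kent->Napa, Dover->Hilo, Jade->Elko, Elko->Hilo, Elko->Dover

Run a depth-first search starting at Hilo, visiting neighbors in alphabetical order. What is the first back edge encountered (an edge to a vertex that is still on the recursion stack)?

Dover->Hilo

DFS from Hilo (visiting neighbors in alphabetical order); mark gray on enter, black on exit:
Hilo gray
  Clio gray
    Elko gray
      Dover gray
        Dover→Hilo: Hilo is gray → back edge
First back edge: Dover → Hilo.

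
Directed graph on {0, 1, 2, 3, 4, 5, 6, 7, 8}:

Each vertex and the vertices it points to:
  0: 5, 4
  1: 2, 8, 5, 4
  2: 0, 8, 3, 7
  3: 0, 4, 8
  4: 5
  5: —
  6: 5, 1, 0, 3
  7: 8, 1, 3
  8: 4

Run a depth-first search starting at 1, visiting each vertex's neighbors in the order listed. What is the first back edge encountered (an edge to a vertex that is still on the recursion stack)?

DFS from 1 (visiting each vertex's neighbors in the order listed); mark gray on enter, black on exit:
1 gray
  2 gray
    0 gray
      5 gray
      5 black
      4 gray
        4→5: 5 black — skip
      4 black
    0 black
    8 gray
      8→4: 4 black — skip
    8 black
    3 gray
      3→0: 0 black — skip
      3→4: 4 black — skip
      3→8: 8 black — skip
    3 black
    7 gray
      7→8: 8 black — skip
      7→1: 1 is gray → back edge
First back edge: 7 → 1.

7→1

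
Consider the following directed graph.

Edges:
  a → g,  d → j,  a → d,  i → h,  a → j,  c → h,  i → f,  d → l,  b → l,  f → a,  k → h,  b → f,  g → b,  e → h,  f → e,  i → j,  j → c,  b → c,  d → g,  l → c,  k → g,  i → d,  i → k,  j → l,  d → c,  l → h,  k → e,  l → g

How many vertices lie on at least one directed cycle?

A vertex is on a directed cycle iff it belongs to a strongly connected component of size ≥ 2 (or has a self-loop).
The vertices on cycles are {a, b, d, f, g, j, l} — 7 in total.

7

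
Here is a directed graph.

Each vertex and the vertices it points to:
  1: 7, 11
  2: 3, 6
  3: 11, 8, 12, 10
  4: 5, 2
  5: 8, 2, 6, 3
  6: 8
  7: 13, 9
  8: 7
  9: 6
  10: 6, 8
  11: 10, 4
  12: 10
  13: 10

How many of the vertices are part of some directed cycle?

A vertex is on a directed cycle iff it belongs to a strongly connected component of size ≥ 2 (or has a self-loop).
The vertices on cycles are {2, 3, 4, 5, 6, 7, 8, 9, 10, 11, 13} — 11 in total.

11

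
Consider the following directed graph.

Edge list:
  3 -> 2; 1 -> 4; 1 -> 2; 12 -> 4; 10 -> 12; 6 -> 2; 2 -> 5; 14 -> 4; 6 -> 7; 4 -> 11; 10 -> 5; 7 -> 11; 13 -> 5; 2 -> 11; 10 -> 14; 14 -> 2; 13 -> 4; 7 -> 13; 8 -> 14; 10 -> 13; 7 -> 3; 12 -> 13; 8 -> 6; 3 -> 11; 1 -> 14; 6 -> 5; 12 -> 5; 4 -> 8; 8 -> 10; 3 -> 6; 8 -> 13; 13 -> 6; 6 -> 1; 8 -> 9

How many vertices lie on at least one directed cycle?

A vertex is on a directed cycle iff it belongs to a strongly connected component of size ≥ 2 (or has a self-loop).
The vertices on cycles are {1, 3, 4, 6, 7, 8, 10, 12, 13, 14} — 10 in total.

10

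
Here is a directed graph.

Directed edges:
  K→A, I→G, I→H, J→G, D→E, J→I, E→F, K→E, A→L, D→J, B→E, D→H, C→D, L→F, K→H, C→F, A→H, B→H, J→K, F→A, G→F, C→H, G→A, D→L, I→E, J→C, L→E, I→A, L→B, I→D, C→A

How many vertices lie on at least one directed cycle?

9

A vertex is on a directed cycle iff it belongs to a strongly connected component of size ≥ 2 (or has a self-loop).
The vertices on cycles are {A, B, C, D, E, F, I, J, L} — 9 in total.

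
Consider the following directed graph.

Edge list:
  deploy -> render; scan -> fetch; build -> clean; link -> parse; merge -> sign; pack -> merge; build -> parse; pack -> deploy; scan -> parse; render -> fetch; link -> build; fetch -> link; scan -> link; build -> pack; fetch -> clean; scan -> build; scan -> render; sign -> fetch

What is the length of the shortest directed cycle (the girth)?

For each vertex v, BFS finds the shortest path from v back to v.
The shortest such closed walk is fetch → link → build → pack → deploy → render → fetch, length 6.

6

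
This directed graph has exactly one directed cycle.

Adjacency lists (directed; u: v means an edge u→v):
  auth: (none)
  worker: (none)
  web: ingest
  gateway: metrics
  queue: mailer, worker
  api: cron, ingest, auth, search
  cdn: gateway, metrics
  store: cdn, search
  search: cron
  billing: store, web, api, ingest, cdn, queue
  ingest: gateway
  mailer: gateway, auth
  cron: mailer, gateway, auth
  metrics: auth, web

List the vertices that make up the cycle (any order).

DFS with gray/black marking from web:
web gray
  ingest gray
    gateway gray
      metrics gray
        auth gray
        auth black
        metrics→web: web is gray → back edge
Back edge closes the cycle web → ingest → gateway → metrics → web; its vertices are {web, ingest, gateway, metrics}.

web, ingest, gateway, metrics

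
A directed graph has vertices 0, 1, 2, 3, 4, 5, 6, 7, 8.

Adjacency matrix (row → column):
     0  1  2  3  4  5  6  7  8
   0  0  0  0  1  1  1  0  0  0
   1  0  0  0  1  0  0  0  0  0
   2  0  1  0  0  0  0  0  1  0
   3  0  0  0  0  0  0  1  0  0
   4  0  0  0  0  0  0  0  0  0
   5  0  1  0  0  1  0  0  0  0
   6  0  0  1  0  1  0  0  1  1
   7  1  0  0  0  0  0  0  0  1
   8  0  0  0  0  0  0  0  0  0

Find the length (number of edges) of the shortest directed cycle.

For each vertex v, BFS finds the shortest path from v back to v.
The shortest such closed walk is 6 → 2 → 1 → 3 → 6, length 4.

4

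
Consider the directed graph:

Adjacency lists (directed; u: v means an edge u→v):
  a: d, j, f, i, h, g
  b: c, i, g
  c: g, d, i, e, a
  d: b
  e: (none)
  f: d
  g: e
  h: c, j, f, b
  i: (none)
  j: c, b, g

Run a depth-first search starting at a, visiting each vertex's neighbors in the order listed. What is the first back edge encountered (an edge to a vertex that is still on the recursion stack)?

c→d

DFS from a (visiting each vertex's neighbors in the order listed); mark gray on enter, black on exit:
a gray
  d gray
    b gray
      c gray
        g gray
          e gray
          e black
        g black
        c→d: d is gray → back edge
First back edge: c → d.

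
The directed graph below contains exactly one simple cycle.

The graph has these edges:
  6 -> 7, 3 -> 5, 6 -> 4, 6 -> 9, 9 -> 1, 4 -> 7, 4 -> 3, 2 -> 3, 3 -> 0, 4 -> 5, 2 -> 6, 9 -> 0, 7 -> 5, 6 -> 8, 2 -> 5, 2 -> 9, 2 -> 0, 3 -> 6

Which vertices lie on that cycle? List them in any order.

DFS with gray/black marking from 6:
6 gray
  7 gray
    5 gray
    5 black
  7 black
  8 gray
  8 black
  4 gray
    3 gray
      3→5: 5 black — skip
      0 gray
      0 black
      3→6: 6 is gray → back edge
Back edge closes the cycle 6 → 4 → 3 → 6; its vertices are {3, 4, 6}.

3, 4, 6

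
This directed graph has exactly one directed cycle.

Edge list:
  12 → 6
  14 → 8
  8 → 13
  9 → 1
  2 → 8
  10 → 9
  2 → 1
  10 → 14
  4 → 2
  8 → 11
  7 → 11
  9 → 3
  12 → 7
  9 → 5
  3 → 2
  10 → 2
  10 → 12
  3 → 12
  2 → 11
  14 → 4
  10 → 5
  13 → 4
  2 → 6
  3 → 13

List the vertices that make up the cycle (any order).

DFS with gray/black marking from 8:
8 gray
  11 gray
  11 black
  13 gray
    4 gray
      2 gray
        1 gray
        1 black
        6 gray
        6 black
        2→11: 11 black — skip
        2→8: 8 is gray → back edge
Back edge closes the cycle 8 → 13 → 4 → 2 → 8; its vertices are {2, 4, 8, 13}.

2, 4, 8, 13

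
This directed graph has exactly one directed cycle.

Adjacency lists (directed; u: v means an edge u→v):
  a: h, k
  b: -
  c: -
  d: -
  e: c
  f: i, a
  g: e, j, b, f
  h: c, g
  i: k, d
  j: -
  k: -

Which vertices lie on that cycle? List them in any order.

DFS with gray/black marking from g:
g gray
  e gray
    c gray
    c black
  e black
  j gray
  j black
  b gray
  b black
  f gray
    i gray
      k gray
      k black
      d gray
      d black
    i black
    a gray
      h gray
        h→c: c black — skip
        h→g: g is gray → back edge
Back edge closes the cycle g → f → a → h → g; its vertices are {a, f, g, h}.

a, f, g, h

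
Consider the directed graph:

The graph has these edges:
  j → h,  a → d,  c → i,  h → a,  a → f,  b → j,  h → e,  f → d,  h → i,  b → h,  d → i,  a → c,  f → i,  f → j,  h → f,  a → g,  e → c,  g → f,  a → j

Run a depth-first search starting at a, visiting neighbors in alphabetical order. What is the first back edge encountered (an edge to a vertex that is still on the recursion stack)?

h->a

DFS from a (visiting neighbors in alphabetical order); mark gray on enter, black on exit:
a gray
  c gray
    i gray
    i black
  c black
  d gray
    d→i: i black — skip
  d black
  f gray
    f→d: d black — skip
    f→i: i black — skip
    j gray
      h gray
        h→a: a is gray → back edge
First back edge: h → a.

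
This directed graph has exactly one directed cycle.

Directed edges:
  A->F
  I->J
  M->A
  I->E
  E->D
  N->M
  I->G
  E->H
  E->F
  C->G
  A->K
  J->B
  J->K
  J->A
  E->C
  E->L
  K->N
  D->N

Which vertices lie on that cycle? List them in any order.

DFS with gray/black marking from N:
N gray
  M gray
    A gray
      K gray
        K→N: N is gray → back edge
Back edge closes the cycle N → M → A → K → N; its vertices are {A, K, M, N}.

A, K, M, N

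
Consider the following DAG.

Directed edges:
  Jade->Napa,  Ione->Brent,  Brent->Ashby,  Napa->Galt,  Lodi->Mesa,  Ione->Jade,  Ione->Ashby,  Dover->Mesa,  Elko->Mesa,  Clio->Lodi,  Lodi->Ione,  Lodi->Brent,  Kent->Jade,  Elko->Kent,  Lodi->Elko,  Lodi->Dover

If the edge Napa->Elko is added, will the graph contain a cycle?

Adding Napa→Elko creates a cycle iff Elko can already reach Napa.
Path from Elko: Elko → Kent → Jade → Napa.
So Elko → … → Napa → Elko is a cycle.

Yes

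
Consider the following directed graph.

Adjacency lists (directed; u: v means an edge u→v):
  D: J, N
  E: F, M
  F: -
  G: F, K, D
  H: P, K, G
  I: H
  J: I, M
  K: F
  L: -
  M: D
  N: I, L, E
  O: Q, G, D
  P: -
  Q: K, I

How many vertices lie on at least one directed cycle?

A vertex is on a directed cycle iff it belongs to a strongly connected component of size ≥ 2 (or has a self-loop).
The vertices on cycles are {D, E, G, H, I, J, M, N} — 8 in total.

8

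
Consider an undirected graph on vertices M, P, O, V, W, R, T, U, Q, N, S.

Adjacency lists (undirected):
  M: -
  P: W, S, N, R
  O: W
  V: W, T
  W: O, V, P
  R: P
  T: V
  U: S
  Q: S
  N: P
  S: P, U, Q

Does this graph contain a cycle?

DFS, tracking each vertex's parent; an edge to a visited non-parent vertex closes a cycle.
Start from R:
visit R (parent –)
  visit P (parent R)
    visit W (parent P)
      visit O (parent W)
        O–W: parent, skip
      visit V (parent W)
        V–W: parent, skip
        visit T (parent V)
          T–V: parent, skip
      W–P: parent, skip
    visit S (parent P)
      S–P: parent, skip
      visit U (parent S)
        U–S: parent, skip
      visit Q (parent S)
        Q–S: parent, skip
    visit N (parent P)
      N–P: parent, skip
    P–R: parent, skip
visit M (parent –)
No non-parent visited neighbor found — the graph is a forest.

No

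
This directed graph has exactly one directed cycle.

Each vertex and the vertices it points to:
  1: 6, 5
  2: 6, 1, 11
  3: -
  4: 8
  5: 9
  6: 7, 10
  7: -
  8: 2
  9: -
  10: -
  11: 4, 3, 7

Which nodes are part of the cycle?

DFS with gray/black marking from 2:
2 gray
  6 gray
    7 gray
    7 black
    10 gray
    10 black
  6 black
  1 gray
    1→6: 6 black — skip
    5 gray
      9 gray
      9 black
    5 black
  1 black
  11 gray
    4 gray
      8 gray
        8→2: 2 is gray → back edge
Back edge closes the cycle 2 → 11 → 4 → 8 → 2; its vertices are {2, 4, 8, 11}.

2, 4, 8, 11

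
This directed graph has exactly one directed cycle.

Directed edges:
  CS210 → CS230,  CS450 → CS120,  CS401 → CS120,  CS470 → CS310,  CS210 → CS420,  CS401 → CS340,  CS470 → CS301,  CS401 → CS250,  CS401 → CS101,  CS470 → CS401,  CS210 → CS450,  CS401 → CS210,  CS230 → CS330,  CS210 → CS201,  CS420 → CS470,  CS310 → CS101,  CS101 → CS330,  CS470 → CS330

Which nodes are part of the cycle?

CS210, CS401, CS420, CS470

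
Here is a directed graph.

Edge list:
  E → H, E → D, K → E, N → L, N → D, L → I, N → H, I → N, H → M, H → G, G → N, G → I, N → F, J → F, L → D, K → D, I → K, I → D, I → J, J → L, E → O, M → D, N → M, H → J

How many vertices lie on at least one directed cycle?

A vertex is on a directed cycle iff it belongs to a strongly connected component of size ≥ 2 (or has a self-loop).
The vertices on cycles are {E, G, H, I, J, K, L, N} — 8 in total.

8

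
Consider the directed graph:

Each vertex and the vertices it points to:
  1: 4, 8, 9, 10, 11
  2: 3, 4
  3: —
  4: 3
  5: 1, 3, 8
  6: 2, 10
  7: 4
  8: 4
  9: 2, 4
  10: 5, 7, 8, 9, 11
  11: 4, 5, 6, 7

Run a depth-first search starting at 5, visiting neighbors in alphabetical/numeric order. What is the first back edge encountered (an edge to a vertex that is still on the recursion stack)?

DFS from 5 (visiting neighbors in alphabetical/numeric order); mark gray on enter, black on exit:
5 gray
  1 gray
    4 gray
      3 gray
      3 black
    4 black
    8 gray
      8→4: 4 black — skip
    8 black
    9 gray
      2 gray
        2→3: 3 black — skip
        2→4: 4 black — skip
      2 black
      9→4: 4 black — skip
    9 black
    10 gray
      10→5: 5 is gray → back edge
First back edge: 10 → 5.

10->5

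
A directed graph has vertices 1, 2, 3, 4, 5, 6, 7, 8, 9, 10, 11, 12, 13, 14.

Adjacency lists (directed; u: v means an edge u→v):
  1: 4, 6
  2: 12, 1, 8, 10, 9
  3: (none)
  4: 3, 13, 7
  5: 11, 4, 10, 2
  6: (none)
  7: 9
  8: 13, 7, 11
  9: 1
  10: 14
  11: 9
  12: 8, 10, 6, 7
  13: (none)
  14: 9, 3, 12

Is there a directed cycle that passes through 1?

Yes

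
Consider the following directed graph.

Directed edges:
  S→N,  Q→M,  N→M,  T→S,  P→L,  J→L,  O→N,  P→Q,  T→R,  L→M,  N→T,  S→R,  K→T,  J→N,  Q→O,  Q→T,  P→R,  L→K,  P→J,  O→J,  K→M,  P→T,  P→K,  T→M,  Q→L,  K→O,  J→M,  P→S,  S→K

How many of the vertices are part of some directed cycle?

7

A vertex is on a directed cycle iff it belongs to a strongly connected component of size ≥ 2 (or has a self-loop).
The vertices on cycles are {J, K, L, N, O, S, T} — 7 in total.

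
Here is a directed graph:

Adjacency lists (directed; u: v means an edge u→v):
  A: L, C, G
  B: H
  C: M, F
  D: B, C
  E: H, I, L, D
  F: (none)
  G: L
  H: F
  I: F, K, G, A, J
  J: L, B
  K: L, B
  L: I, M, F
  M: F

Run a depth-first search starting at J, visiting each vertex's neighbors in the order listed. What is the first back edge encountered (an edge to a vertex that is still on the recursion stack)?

DFS from J (visiting each vertex's neighbors in the order listed); mark gray on enter, black on exit:
J gray
  L gray
    I gray
      F gray
      F black
      K gray
        K→L: L is gray → back edge
First back edge: K → L.

K→L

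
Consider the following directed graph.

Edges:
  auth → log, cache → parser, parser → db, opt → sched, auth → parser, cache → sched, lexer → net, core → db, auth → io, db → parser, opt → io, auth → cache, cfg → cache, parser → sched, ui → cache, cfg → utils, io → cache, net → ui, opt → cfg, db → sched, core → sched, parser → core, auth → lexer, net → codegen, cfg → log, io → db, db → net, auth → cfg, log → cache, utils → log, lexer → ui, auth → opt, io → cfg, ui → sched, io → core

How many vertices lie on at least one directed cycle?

6

A vertex is on a directed cycle iff it belongs to a strongly connected component of size ≥ 2 (or has a self-loop).
The vertices on cycles are {db, ui, net, core, cache, parser} — 6 in total.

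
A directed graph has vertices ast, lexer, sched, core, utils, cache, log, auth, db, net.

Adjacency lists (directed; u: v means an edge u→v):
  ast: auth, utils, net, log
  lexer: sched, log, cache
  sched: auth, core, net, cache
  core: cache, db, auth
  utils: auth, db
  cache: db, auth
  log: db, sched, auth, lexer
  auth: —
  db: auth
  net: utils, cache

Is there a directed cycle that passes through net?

net lies on a cycle iff there is a path from net back to itself.
Exploring from net, it never reaches itself; equivalently, its strongly connected component is a singleton.

No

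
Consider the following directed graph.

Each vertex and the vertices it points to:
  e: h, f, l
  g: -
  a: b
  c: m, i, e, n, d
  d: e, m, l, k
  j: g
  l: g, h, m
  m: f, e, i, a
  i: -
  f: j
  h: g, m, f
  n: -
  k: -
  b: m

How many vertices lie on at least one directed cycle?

6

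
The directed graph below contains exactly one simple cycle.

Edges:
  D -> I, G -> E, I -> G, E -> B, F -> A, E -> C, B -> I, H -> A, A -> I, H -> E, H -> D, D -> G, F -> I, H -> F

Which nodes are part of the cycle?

DFS with gray/black marking from E:
E gray
  C gray
  C black
  B gray
    I gray
      G gray
        G→E: E is gray → back edge
Back edge closes the cycle E → B → I → G → E; its vertices are {B, E, G, I}.

B, E, G, I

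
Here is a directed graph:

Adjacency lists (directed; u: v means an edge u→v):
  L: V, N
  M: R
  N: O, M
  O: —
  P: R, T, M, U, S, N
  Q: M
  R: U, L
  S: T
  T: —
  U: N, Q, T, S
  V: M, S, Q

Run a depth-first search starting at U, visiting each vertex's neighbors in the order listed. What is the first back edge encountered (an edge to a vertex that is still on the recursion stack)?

R→U

DFS from U (visiting each vertex's neighbors in the order listed); mark gray on enter, black on exit:
U gray
  N gray
    O gray
    O black
    M gray
      R gray
        R→U: U is gray → back edge
First back edge: R → U.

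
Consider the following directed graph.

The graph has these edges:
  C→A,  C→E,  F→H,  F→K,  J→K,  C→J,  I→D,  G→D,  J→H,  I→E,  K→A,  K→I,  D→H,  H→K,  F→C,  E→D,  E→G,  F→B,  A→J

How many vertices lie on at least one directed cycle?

A vertex is on a directed cycle iff it belongs to a strongly connected component of size ≥ 2 (or has a self-loop).
The vertices on cycles are {A, D, E, G, H, I, J, K} — 8 in total.

8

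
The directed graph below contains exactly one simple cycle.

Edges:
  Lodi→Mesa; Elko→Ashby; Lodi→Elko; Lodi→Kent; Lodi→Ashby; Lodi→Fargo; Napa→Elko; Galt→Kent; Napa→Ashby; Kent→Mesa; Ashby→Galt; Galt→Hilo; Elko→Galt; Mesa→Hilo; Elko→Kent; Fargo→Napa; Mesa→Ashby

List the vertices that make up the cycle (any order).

Galt, Kent, Mesa, Ashby

DFS with gray/black marking from Ashby:
Ashby gray
  Galt gray
    Hilo gray
    Hilo black
    Kent gray
      Mesa gray
        Mesa→Ashby: Ashby is gray → back edge
Back edge closes the cycle Ashby → Galt → Kent → Mesa → Ashby; its vertices are {Galt, Kent, Mesa, Ashby}.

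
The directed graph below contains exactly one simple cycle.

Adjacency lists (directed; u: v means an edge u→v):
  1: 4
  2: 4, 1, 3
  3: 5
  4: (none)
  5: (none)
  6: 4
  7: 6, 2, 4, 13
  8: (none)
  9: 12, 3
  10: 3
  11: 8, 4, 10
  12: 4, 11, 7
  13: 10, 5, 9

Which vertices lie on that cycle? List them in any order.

7, 9, 12, 13

DFS with gray/black marking from 12:
12 gray
  4 gray
  4 black
  11 gray
    8 gray
    8 black
    11→4: 4 black — skip
    10 gray
      3 gray
        5 gray
        5 black
      3 black
    10 black
  11 black
  7 gray
    6 gray
      6→4: 4 black — skip
    6 black
    2 gray
      2→4: 4 black — skip
      1 gray
        1→4: 4 black — skip
      1 black
      2→3: 3 black — skip
    2 black
    7→4: 4 black — skip
    13 gray
      13→10: 10 black — skip
      13→5: 5 black — skip
      9 gray
        9→12: 12 is gray → back edge
Back edge closes the cycle 12 → 7 → 13 → 9 → 12; its vertices are {7, 9, 12, 13}.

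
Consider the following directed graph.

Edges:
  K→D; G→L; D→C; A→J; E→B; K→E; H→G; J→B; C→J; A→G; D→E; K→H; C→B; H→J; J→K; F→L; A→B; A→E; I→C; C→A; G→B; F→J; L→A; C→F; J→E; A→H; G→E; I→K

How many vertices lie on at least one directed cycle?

A vertex is on a directed cycle iff it belongs to a strongly connected component of size ≥ 2 (or has a self-loop).
The vertices on cycles are {A, C, D, F, G, H, J, K, L} — 9 in total.

9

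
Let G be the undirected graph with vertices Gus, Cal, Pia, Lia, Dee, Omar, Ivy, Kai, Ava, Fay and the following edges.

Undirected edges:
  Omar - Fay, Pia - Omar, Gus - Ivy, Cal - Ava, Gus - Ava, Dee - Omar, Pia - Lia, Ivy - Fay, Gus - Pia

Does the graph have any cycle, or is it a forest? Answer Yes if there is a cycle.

Yes

DFS, tracking each vertex's parent; an edge to a visited non-parent vertex closes a cycle.
Start from Cal:
visit Cal (parent –)
  visit Ava (parent Cal)
    visit Gus (parent Ava)
      visit Pia (parent Gus)
        Pia–Gus: parent, skip
        visit Omar (parent Pia)
          visit Fay (parent Omar)
            Fay–Omar: parent, skip
            visit Ivy (parent Fay)
              Ivy–Fay: parent, skip
              Ivy–Gus: Gus visited and ≠ parent → cycle
Cycle: Gus – Pia – Omar – Fay – Ivy – Gus.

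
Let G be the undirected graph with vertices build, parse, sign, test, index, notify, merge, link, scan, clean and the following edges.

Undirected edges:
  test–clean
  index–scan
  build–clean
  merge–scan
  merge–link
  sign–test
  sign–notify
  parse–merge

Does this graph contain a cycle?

No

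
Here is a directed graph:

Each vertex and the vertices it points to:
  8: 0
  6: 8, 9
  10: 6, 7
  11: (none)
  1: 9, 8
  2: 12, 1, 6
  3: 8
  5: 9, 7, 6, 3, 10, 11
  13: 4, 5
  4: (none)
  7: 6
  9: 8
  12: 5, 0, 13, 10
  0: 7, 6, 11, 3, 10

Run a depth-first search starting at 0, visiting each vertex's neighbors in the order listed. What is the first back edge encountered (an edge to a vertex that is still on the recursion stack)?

DFS from 0 (visiting each vertex's neighbors in the order listed); mark gray on enter, black on exit:
0 gray
  7 gray
    6 gray
      8 gray
        8→0: 0 is gray → back edge
First back edge: 8 → 0.

8→0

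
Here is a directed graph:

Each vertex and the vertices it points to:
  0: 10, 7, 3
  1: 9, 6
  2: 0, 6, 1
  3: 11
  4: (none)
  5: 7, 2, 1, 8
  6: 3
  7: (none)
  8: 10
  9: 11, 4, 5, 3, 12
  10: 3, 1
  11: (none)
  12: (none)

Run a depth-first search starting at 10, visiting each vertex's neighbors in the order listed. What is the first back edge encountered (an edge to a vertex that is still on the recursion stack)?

0->10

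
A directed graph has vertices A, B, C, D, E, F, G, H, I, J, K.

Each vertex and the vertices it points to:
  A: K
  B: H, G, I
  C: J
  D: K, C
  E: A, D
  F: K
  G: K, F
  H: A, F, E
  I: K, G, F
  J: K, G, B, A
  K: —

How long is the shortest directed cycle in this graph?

6

For each vertex v, BFS finds the shortest path from v back to v.
The shortest such closed walk is C → J → B → H → E → D → C, length 6.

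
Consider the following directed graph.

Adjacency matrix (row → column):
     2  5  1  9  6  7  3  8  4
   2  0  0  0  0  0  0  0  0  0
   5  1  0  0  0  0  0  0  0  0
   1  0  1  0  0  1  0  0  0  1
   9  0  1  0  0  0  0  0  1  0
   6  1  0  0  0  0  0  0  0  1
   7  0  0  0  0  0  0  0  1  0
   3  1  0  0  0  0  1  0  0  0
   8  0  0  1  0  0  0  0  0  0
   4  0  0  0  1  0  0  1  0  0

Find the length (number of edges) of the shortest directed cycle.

For each vertex v, BFS finds the shortest path from v back to v.
The shortest such closed walk is 8 → 1 → 4 → 9 → 8, length 4.

4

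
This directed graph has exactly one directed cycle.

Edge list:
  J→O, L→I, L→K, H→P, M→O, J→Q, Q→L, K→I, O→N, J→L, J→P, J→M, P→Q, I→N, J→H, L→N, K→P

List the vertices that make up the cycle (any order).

K, L, P, Q

DFS with gray/black marking from Q:
Q gray
  L gray
    I gray
      N gray
      N black
    I black
    L→N: N black — skip
    K gray
      K→I: I black — skip
      P gray
        P→Q: Q is gray → back edge
Back edge closes the cycle Q → L → K → P → Q; its vertices are {K, L, P, Q}.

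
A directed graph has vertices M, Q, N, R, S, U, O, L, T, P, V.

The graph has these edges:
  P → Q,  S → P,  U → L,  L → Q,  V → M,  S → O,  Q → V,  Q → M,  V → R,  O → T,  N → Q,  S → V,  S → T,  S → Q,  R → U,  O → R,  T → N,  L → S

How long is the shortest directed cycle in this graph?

For each vertex v, BFS finds the shortest path from v back to v.
The shortest such closed walk is L → Q → V → R → U → L, length 5.

5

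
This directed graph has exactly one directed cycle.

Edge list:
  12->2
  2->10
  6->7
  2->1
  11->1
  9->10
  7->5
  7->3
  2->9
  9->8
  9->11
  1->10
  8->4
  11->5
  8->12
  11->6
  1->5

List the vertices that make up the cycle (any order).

DFS with gray/black marking from 9:
9 gray
  8 gray
    4 gray
    4 black
    12 gray
      2 gray
        2→9: 9 is gray → back edge
Back edge closes the cycle 9 → 8 → 12 → 2 → 9; its vertices are {2, 8, 9, 12}.

2, 8, 9, 12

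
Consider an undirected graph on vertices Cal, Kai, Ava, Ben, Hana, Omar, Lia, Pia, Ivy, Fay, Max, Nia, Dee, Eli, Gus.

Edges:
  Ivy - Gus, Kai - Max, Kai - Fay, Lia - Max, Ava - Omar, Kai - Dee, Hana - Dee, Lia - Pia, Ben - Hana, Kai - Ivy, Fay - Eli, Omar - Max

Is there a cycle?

DFS, tracking each vertex's parent; an edge to a visited non-parent vertex closes a cycle.
Start from Nia:
visit Nia (parent –)
visit Cal (parent –)
visit Kai (parent –)
  visit Dee (parent Kai)
    visit Hana (parent Dee)
      visit Ben (parent Hana)
        Ben–Hana: parent, skip
      Hana–Dee: parent, skip
    Dee–Kai: parent, skip
  visit Fay (parent Kai)
    visit Eli (parent Fay)
      Eli–Fay: parent, skip
    Fay–Kai: parent, skip
  visit Ivy (parent Kai)
    Ivy–Kai: parent, skip
    visit Gus (parent Ivy)
      Gus–Ivy: parent, skip
  visit Max (parent Kai)
    visit Omar (parent Max)
      visit Ava (parent Omar)
        Ava–Omar: parent, skip
      Omar–Max: parent, skip
    Max–Kai: parent, skip
    visit Lia (parent Max)
      visit Pia (parent Lia)
        Pia–Lia: parent, skip
      Lia–Max: parent, skip
No non-parent visited neighbor found — the graph is a forest.

No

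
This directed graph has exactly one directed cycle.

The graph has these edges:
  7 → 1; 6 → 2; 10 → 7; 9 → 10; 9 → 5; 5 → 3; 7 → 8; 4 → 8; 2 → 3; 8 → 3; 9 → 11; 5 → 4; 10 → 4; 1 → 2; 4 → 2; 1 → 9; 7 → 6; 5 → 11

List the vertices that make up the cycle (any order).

DFS with gray/black marking from 1:
1 gray
  2 gray
    3 gray
    3 black
  2 black
  9 gray
    10 gray
      7 gray
        7→1: 1 is gray → back edge
Back edge closes the cycle 1 → 9 → 10 → 7 → 1; its vertices are {1, 7, 9, 10}.

1, 7, 9, 10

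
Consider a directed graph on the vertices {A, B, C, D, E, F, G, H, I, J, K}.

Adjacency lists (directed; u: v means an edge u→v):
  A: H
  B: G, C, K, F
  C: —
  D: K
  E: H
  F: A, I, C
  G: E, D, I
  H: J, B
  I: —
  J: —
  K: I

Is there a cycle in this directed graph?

DFS with white/gray/black marking, starting from B:
B gray
  G gray
    E gray
      H gray
        J gray
        J black
        H→B: B is gray → back edge
Back edge found, so a cycle exists: B → G → E → H → B.

Yes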